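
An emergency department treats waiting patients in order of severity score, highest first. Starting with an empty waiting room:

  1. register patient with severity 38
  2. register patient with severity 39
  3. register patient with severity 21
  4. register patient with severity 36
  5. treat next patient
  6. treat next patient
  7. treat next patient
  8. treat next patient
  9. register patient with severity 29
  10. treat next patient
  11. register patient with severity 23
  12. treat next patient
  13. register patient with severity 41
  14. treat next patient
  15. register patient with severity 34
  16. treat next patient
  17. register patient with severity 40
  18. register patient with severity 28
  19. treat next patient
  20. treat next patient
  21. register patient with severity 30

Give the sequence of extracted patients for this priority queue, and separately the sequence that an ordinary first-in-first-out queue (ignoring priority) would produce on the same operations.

insert 38 → {38}
insert 39 → {39, 38}
insert 21 → {39, 38, 21}
insert 36 → {39, 38, 36, 21}
treat next patient → 39; now {38, 36, 21}
treat next patient → 38; now {36, 21}
treat next patient → 36; now {21}
treat next patient → 21; now {}
insert 29 → {29}
treat next patient → 29; now {}
insert 23 → {23}
treat next patient → 23; now {}
insert 41 → {41}
treat next patient → 41; now {}
insert 34 → {34}
treat next patient → 34; now {}
insert 40 → {40}
insert 28 → {40, 28}
treat next patient → 40; now {28}
treat next patient → 28; now {}
insert 30 → {30}

priority queue: 39, 38, 36, 21, 29, 23, 41, 34, 40, 28; FIFO queue: 38 → 39 → 21 → 36 → 29 → 23 → 41 → 34 → 40 → 28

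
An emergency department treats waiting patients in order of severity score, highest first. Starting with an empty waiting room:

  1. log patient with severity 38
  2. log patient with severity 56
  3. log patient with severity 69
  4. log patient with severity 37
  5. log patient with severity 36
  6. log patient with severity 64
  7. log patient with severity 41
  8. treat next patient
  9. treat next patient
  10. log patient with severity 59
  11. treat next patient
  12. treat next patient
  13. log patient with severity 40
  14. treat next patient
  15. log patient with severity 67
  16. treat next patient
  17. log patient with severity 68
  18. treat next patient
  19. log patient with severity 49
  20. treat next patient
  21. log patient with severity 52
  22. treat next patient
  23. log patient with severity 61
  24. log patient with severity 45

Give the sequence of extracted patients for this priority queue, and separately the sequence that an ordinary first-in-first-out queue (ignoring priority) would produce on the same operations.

priority queue: [69, 64, 59, 56, 41, 67, 68, 49, 52]; FIFO queue: 38, 56, 69, 37, 36, 64, 41, 59, 40

insert 38 → {38}
insert 56 → {56, 38}
insert 69 → {69, 56, 38}
insert 37 → {69, 56, 38, 37}
insert 36 → {69, 56, 38, 37, 36}
insert 64 → {69, 64, 56, 38, 37, 36}
insert 41 → {69, 64, 56, 41, 38, 37, 36}
treat next patient → 69; now {64, 56, 41, 38, 37, 36}
treat next patient → 64; now {56, 41, 38, 37, 36}
insert 59 → {59, 56, 41, 38, 37, 36}
treat next patient → 59; now {56, 41, 38, 37, 36}
treat next patient → 56; now {41, 38, 37, 36}
insert 40 → {41, 40, 38, 37, 36}
treat next patient → 41; now {40, 38, 37, 36}
insert 67 → {67, 40, 38, 37, 36}
treat next patient → 67; now {40, 38, 37, 36}
insert 68 → {68, 40, 38, 37, 36}
treat next patient → 68; now {40, 38, 37, 36}
insert 49 → {49, 40, 38, 37, 36}
treat next patient → 49; now {40, 38, 37, 36}
insert 52 → {52, 40, 38, 37, 36}
treat next patient → 52; now {40, 38, 37, 36}
insert 61 → {61, 40, 38, 37, 36}
insert 45 → {61, 45, 40, 38, 37, 36}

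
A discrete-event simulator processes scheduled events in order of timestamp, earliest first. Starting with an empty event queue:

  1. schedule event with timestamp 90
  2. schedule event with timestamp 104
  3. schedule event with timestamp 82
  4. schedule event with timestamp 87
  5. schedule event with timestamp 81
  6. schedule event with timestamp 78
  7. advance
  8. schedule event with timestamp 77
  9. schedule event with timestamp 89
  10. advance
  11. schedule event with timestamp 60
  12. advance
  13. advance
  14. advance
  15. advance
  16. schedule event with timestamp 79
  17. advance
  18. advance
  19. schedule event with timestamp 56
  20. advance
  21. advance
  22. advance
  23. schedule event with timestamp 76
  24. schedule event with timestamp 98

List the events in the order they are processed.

insert 90 → {90}
insert 104 → {90, 104}
insert 82 → {82, 90, 104}
insert 87 → {82, 87, 90, 104}
insert 81 → {81, 82, 87, 90, 104}
insert 78 → {78, 81, 82, 87, 90, 104}
advance → 78; now {81, 82, 87, 90, 104}
insert 77 → {77, 81, 82, 87, 90, 104}
insert 89 → {77, 81, 82, 87, 89, 90, 104}
advance → 77; now {81, 82, 87, 89, 90, 104}
insert 60 → {60, 81, 82, 87, 89, 90, 104}
advance → 60; now {81, 82, 87, 89, 90, 104}
advance → 81; now {82, 87, 89, 90, 104}
advance → 82; now {87, 89, 90, 104}
advance → 87; now {89, 90, 104}
insert 79 → {79, 89, 90, 104}
advance → 79; now {89, 90, 104}
advance → 89; now {90, 104}
insert 56 → {56, 90, 104}
advance → 56; now {90, 104}
advance → 90; now {104}
advance → 104; now {}
insert 76 → {76}
insert 98 → {76, 98}

78 → 77 → 60 → 81 → 82 → 87 → 79 → 89 → 56 → 90 → 104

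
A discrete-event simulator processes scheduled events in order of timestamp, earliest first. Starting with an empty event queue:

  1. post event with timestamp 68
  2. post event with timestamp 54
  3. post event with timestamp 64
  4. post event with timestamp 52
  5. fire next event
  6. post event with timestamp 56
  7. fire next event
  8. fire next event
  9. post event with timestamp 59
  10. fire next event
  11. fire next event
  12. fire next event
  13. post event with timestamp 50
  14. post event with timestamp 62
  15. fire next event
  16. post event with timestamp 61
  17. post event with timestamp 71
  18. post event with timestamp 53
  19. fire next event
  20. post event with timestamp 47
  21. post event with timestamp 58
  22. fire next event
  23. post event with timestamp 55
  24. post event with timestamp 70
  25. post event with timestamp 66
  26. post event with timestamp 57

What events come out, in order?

insert 68 → {68}
insert 54 → {54, 68}
insert 64 → {54, 64, 68}
insert 52 → {52, 54, 64, 68}
fire next event → 52; now {54, 64, 68}
insert 56 → {54, 56, 64, 68}
fire next event → 54; now {56, 64, 68}
fire next event → 56; now {64, 68}
insert 59 → {59, 64, 68}
fire next event → 59; now {64, 68}
fire next event → 64; now {68}
fire next event → 68; now {}
insert 50 → {50}
insert 62 → {50, 62}
fire next event → 50; now {62}
insert 61 → {61, 62}
insert 71 → {61, 62, 71}
insert 53 → {53, 61, 62, 71}
fire next event → 53; now {61, 62, 71}
insert 47 → {47, 61, 62, 71}
insert 58 → {47, 58, 61, 62, 71}
fire next event → 47; now {58, 61, 62, 71}
insert 55 → {55, 58, 61, 62, 71}
insert 70 → {55, 58, 61, 62, 70, 71}
insert 66 → {55, 58, 61, 62, 66, 70, 71}
insert 57 → {55, 57, 58, 61, 62, 66, 70, 71}

[52, 54, 56, 59, 64, 68, 50, 53, 47]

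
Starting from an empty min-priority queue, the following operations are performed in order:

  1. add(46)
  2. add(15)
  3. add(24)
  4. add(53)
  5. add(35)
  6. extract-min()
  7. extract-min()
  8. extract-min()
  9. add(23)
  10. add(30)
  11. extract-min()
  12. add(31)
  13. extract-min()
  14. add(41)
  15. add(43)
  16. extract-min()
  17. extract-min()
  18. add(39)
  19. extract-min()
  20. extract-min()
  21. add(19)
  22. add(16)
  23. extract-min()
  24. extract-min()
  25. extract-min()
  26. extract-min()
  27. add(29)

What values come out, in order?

15, 24, 35, 23, 30, 31, 41, 39, 43, 16, 19, 46, 53

insert 46 → {46}
insert 15 → {15, 46}
insert 24 → {15, 24, 46}
insert 53 → {15, 24, 46, 53}
insert 35 → {15, 24, 35, 46, 53}
extract-min → 15; now {24, 35, 46, 53}
extract-min → 24; now {35, 46, 53}
extract-min → 35; now {46, 53}
insert 23 → {23, 46, 53}
insert 30 → {23, 30, 46, 53}
extract-min → 23; now {30, 46, 53}
insert 31 → {30, 31, 46, 53}
extract-min → 30; now {31, 46, 53}
insert 41 → {31, 41, 46, 53}
insert 43 → {31, 41, 43, 46, 53}
extract-min → 31; now {41, 43, 46, 53}
extract-min → 41; now {43, 46, 53}
insert 39 → {39, 43, 46, 53}
extract-min → 39; now {43, 46, 53}
extract-min → 43; now {46, 53}
insert 19 → {19, 46, 53}
insert 16 → {16, 19, 46, 53}
extract-min → 16; now {19, 46, 53}
extract-min → 19; now {46, 53}
extract-min → 46; now {53}
extract-min → 53; now {}
insert 29 → {29}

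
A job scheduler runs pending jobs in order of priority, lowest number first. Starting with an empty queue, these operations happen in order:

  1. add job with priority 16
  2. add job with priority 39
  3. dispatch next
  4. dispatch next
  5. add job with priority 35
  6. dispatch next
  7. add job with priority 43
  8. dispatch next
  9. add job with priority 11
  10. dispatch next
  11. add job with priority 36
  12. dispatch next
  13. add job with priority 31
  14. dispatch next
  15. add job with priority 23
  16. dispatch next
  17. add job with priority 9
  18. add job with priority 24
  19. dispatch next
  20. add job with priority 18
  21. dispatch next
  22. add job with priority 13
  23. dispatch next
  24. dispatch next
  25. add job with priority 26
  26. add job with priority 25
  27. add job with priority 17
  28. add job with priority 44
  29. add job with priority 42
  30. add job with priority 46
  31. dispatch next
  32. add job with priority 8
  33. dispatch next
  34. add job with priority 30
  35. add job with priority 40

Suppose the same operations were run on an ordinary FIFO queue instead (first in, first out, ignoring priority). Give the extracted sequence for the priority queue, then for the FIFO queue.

priority queue: 16 → 39 → 35 → 43 → 11 → 36 → 31 → 23 → 9 → 18 → 13 → 24 → 17 → 8; FIFO queue: 16, 39, 35, 43, 11, 36, 31, 23, 9, 24, 18, 13, 26, 25

insert 16 → {16}
insert 39 → {16, 39}
dispatch next → 16; now {39}
dispatch next → 39; now {}
insert 35 → {35}
dispatch next → 35; now {}
insert 43 → {43}
dispatch next → 43; now {}
insert 11 → {11}
dispatch next → 11; now {}
insert 36 → {36}
dispatch next → 36; now {}
insert 31 → {31}
dispatch next → 31; now {}
insert 23 → {23}
dispatch next → 23; now {}
insert 9 → {9}
insert 24 → {9, 24}
dispatch next → 9; now {24}
insert 18 → {18, 24}
dispatch next → 18; now {24}
insert 13 → {13, 24}
dispatch next → 13; now {24}
dispatch next → 24; now {}
insert 26 → {26}
insert 25 → {25, 26}
insert 17 → {17, 25, 26}
insert 44 → {17, 25, 26, 44}
insert 42 → {17, 25, 26, 42, 44}
insert 46 → {17, 25, 26, 42, 44, 46}
dispatch next → 17; now {25, 26, 42, 44, 46}
insert 8 → {8, 25, 26, 42, 44, 46}
dispatch next → 8; now {25, 26, 42, 44, 46}
insert 30 → {25, 26, 30, 42, 44, 46}
insert 40 → {25, 26, 30, 40, 42, 44, 46}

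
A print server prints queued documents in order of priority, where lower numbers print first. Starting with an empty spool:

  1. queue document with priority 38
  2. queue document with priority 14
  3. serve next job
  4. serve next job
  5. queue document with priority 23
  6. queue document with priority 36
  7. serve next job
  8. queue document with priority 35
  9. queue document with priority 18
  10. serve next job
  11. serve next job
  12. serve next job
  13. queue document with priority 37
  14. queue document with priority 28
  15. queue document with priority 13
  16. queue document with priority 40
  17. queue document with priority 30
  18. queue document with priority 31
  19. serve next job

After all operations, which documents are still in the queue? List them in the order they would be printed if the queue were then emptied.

insert 38 → {38}
insert 14 → {14, 38}
serve next job → 14; now {38}
serve next job → 38; now {}
insert 23 → {23}
insert 36 → {23, 36}
serve next job → 23; now {36}
insert 35 → {35, 36}
insert 18 → {18, 35, 36}
serve next job → 18; now {35, 36}
serve next job → 35; now {36}
serve next job → 36; now {}
insert 37 → {37}
insert 28 → {28, 37}
insert 13 → {13, 28, 37}
insert 40 → {13, 28, 37, 40}
insert 30 → {13, 28, 30, 37, 40}
insert 31 → {13, 28, 30, 31, 37, 40}
serve next job → 13; now {28, 30, 31, 37, 40}

28, 30, 31, 37, 40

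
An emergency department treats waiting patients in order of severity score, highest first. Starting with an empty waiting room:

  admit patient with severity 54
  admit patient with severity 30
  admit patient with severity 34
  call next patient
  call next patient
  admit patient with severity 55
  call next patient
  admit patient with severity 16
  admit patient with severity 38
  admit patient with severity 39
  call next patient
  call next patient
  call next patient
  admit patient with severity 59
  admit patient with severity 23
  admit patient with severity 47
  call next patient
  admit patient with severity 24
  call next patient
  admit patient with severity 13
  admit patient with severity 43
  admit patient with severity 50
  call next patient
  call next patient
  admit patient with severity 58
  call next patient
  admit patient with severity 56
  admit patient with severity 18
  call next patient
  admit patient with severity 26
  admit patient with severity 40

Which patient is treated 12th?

insert 54 → {54}
insert 30 → {54, 30}
insert 34 → {54, 34, 30}
call next patient → 54; now {34, 30}
call next patient → 34; now {30}
insert 55 → {55, 30}
call next patient → 55; now {30}
insert 16 → {30, 16}
insert 38 → {38, 30, 16}
insert 39 → {39, 38, 30, 16}
call next patient → 39; now {38, 30, 16}
call next patient → 38; now {30, 16}
call next patient → 30; now {16}
insert 59 → {59, 16}
insert 23 → {59, 23, 16}
insert 47 → {59, 47, 23, 16}
call next patient → 59; now {47, 23, 16}
insert 24 → {47, 24, 23, 16}
call next patient → 47; now {24, 23, 16}
insert 13 → {24, 23, 16, 13}
insert 43 → {43, 24, 23, 16, 13}
insert 50 → {50, 43, 24, 23, 16, 13}
call next patient → 50; now {43, 24, 23, 16, 13}
call next patient → 43; now {24, 23, 16, 13}
insert 58 → {58, 24, 23, 16, 13}
call next patient → 58; now {24, 23, 16, 13}
insert 56 → {56, 24, 23, 16, 13}
insert 18 → {56, 24, 23, 18, 16, 13}
call next patient → 56; now {24, 23, 18, 16, 13}
insert 26 → {26, 24, 23, 18, 16, 13}
insert 40 → {40, 26, 24, 23, 18, 16, 13}

56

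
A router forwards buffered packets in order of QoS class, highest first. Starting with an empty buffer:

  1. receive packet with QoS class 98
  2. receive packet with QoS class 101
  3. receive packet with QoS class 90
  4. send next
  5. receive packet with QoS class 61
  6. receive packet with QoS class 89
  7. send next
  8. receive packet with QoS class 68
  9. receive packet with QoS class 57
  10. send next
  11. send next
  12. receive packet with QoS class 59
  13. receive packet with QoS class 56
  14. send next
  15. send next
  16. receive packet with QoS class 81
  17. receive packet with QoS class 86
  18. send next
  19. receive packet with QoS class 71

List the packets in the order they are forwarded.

insert 98 → {98}
insert 101 → {101, 98}
insert 90 → {101, 98, 90}
send next → 101; now {98, 90}
insert 61 → {98, 90, 61}
insert 89 → {98, 90, 89, 61}
send next → 98; now {90, 89, 61}
insert 68 → {90, 89, 68, 61}
insert 57 → {90, 89, 68, 61, 57}
send next → 90; now {89, 68, 61, 57}
send next → 89; now {68, 61, 57}
insert 59 → {68, 61, 59, 57}
insert 56 → {68, 61, 59, 57, 56}
send next → 68; now {61, 59, 57, 56}
send next → 61; now {59, 57, 56}
insert 81 → {81, 59, 57, 56}
insert 86 → {86, 81, 59, 57, 56}
send next → 86; now {81, 59, 57, 56}
insert 71 → {81, 71, 59, 57, 56}

101, 98, 90, 89, 68, 61, 86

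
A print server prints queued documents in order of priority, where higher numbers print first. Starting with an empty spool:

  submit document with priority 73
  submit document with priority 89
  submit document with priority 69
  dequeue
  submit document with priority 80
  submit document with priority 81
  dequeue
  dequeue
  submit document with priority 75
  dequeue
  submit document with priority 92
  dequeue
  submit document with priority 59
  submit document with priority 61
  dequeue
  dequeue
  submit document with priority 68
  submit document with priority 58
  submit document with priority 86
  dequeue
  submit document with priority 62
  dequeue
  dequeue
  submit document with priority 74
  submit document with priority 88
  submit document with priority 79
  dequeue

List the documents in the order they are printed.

89, 81, 80, 75, 92, 73, 69, 86, 68, 62, 88

insert 73 → {73}
insert 89 → {89, 73}
insert 69 → {89, 73, 69}
dequeue → 89; now {73, 69}
insert 80 → {80, 73, 69}
insert 81 → {81, 80, 73, 69}
dequeue → 81; now {80, 73, 69}
dequeue → 80; now {73, 69}
insert 75 → {75, 73, 69}
dequeue → 75; now {73, 69}
insert 92 → {92, 73, 69}
dequeue → 92; now {73, 69}
insert 59 → {73, 69, 59}
insert 61 → {73, 69, 61, 59}
dequeue → 73; now {69, 61, 59}
dequeue → 69; now {61, 59}
insert 68 → {68, 61, 59}
insert 58 → {68, 61, 59, 58}
insert 86 → {86, 68, 61, 59, 58}
dequeue → 86; now {68, 61, 59, 58}
insert 62 → {68, 62, 61, 59, 58}
dequeue → 68; now {62, 61, 59, 58}
dequeue → 62; now {61, 59, 58}
insert 74 → {74, 61, 59, 58}
insert 88 → {88, 74, 61, 59, 58}
insert 79 → {88, 79, 74, 61, 59, 58}
dequeue → 88; now {79, 74, 61, 59, 58}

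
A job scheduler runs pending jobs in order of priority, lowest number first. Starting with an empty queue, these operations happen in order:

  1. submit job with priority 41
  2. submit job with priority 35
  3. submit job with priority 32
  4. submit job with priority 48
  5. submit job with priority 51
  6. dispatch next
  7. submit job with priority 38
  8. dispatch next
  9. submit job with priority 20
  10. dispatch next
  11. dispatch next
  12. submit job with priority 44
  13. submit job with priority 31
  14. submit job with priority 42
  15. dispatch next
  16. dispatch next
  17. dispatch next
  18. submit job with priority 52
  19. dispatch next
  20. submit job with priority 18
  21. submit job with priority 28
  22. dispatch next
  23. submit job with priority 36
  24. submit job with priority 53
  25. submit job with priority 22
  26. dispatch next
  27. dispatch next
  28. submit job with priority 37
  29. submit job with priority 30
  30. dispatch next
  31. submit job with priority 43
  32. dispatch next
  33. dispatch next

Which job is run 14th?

insert 41 → {41}
insert 35 → {35, 41}
insert 32 → {32, 35, 41}
insert 48 → {32, 35, 41, 48}
insert 51 → {32, 35, 41, 48, 51}
dispatch next → 32; now {35, 41, 48, 51}
insert 38 → {35, 38, 41, 48, 51}
dispatch next → 35; now {38, 41, 48, 51}
insert 20 → {20, 38, 41, 48, 51}
dispatch next → 20; now {38, 41, 48, 51}
dispatch next → 38; now {41, 48, 51}
insert 44 → {41, 44, 48, 51}
insert 31 → {31, 41, 44, 48, 51}
insert 42 → {31, 41, 42, 44, 48, 51}
dispatch next → 31; now {41, 42, 44, 48, 51}
dispatch next → 41; now {42, 44, 48, 51}
dispatch next → 42; now {44, 48, 51}
insert 52 → {44, 48, 51, 52}
dispatch next → 44; now {48, 51, 52}
insert 18 → {18, 48, 51, 52}
insert 28 → {18, 28, 48, 51, 52}
dispatch next → 18; now {28, 48, 51, 52}
insert 36 → {28, 36, 48, 51, 52}
insert 53 → {28, 36, 48, 51, 52, 53}
insert 22 → {22, 28, 36, 48, 51, 52, 53}
dispatch next → 22; now {28, 36, 48, 51, 52, 53}
dispatch next → 28; now {36, 48, 51, 52, 53}
insert 37 → {36, 37, 48, 51, 52, 53}
insert 30 → {30, 36, 37, 48, 51, 52, 53}
dispatch next → 30; now {36, 37, 48, 51, 52, 53}
insert 43 → {36, 37, 43, 48, 51, 52, 53}
dispatch next → 36; now {37, 43, 48, 51, 52, 53}
dispatch next → 37; now {43, 48, 51, 52, 53}

37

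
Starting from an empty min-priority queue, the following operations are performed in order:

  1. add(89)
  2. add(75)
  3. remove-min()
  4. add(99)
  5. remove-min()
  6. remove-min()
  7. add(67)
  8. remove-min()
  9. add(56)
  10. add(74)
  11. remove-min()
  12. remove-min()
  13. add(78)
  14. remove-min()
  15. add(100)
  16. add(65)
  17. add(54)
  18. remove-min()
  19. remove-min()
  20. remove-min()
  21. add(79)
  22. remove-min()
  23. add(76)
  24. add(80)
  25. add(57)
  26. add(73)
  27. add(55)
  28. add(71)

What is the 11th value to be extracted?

79

insert 89 → {89}
insert 75 → {75, 89}
remove-min → 75; now {89}
insert 99 → {89, 99}
remove-min → 89; now {99}
remove-min → 99; now {}
insert 67 → {67}
remove-min → 67; now {}
insert 56 → {56}
insert 74 → {56, 74}
remove-min → 56; now {74}
remove-min → 74; now {}
insert 78 → {78}
remove-min → 78; now {}
insert 100 → {100}
insert 65 → {65, 100}
insert 54 → {54, 65, 100}
remove-min → 54; now {65, 100}
remove-min → 65; now {100}
remove-min → 100; now {}
insert 79 → {79}
remove-min → 79; now {}
insert 76 → {76}
insert 80 → {76, 80}
insert 57 → {57, 76, 80}
insert 73 → {57, 73, 76, 80}
insert 55 → {55, 57, 73, 76, 80}
insert 71 → {55, 57, 71, 73, 76, 80}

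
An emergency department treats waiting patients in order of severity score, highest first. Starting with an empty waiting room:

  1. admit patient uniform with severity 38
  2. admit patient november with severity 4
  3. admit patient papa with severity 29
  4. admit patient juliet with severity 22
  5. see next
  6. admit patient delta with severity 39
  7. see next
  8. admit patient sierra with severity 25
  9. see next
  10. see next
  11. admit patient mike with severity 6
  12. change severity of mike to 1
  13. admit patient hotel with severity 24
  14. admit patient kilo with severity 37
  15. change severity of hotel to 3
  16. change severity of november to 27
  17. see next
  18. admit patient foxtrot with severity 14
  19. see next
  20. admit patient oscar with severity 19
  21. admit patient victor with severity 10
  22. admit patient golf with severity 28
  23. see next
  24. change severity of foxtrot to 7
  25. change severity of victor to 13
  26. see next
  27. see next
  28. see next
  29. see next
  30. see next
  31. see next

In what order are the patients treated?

add uniform (severity 38) → {uniform:38}
add november (severity 4) → {uniform:38, november:4}
add papa (severity 29) → {uniform:38, papa:29, november:4}
add juliet (severity 22) → {uniform:38, papa:29, juliet:22, november:4}
see next → uniform; now {papa:29, juliet:22, november:4}
add delta (severity 39) → {delta:39, papa:29, juliet:22, november:4}
see next → delta; now {papa:29, juliet:22, november:4}
add sierra (severity 25) → {papa:29, sierra:25, juliet:22, november:4}
see next → papa; now {sierra:25, juliet:22, november:4}
see next → sierra; now {juliet:22, november:4}
add mike (severity 6) → {juliet:22, mike:6, november:4}
update mike to severity 1 → {juliet:22, november:4, mike:1}
add hotel (severity 24) → {hotel:24, juliet:22, november:4, mike:1}
add kilo (severity 37) → {kilo:37, hotel:24, juliet:22, november:4, mike:1}
update hotel to severity 3 → {kilo:37, juliet:22, november:4, hotel:3, mike:1}
update november to severity 27 → {kilo:37, november:27, juliet:22, hotel:3, mike:1}
see next → kilo; now {november:27, juliet:22, hotel:3, mike:1}
add foxtrot (severity 14) → {november:27, juliet:22, foxtrot:14, hotel:3, mike:1}
see next → november; now {juliet:22, foxtrot:14, hotel:3, mike:1}
add oscar (severity 19) → {juliet:22, oscar:19, foxtrot:14, hotel:3, mike:1}
add victor (severity 10) → {juliet:22, oscar:19, foxtrot:14, victor:10, hotel:3, mike:1}
add golf (severity 28) → {golf:28, juliet:22, oscar:19, foxtrot:14, victor:10, hotel:3, mike:1}
see next → golf; now {juliet:22, oscar:19, foxtrot:14, victor:10, hotel:3, mike:1}
update foxtrot to severity 7 → {juliet:22, oscar:19, victor:10, foxtrot:7, hotel:3, mike:1}
update victor to severity 13 → {juliet:22, oscar:19, victor:13, foxtrot:7, hotel:3, mike:1}
see next → juliet; now {oscar:19, victor:13, foxtrot:7, hotel:3, mike:1}
see next → oscar; now {victor:13, foxtrot:7, hotel:3, mike:1}
see next → victor; now {foxtrot:7, hotel:3, mike:1}
see next → foxtrot; now {hotel:3, mike:1}
see next → hotel; now {mike:1}
see next → mike; now {}

[uniform, delta, papa, sierra, kilo, november, golf, juliet, oscar, victor, foxtrot, hotel, mike]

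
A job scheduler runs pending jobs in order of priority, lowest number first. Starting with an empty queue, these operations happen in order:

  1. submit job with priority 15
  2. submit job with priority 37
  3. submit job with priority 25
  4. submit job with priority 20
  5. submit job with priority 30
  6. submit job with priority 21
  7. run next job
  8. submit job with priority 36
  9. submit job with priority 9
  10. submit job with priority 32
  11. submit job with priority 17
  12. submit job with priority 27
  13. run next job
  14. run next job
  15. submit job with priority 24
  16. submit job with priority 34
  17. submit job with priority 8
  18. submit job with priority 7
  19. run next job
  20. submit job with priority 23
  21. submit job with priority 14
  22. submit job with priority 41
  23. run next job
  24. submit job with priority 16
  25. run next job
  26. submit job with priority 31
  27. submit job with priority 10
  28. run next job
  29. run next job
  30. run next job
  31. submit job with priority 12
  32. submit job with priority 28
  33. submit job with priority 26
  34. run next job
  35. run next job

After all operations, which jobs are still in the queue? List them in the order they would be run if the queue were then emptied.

23, 24, 25, 26, 27, 28, 30, 31, 32, 34, 36, 37, 41

insert 15 → {15}
insert 37 → {15, 37}
insert 25 → {15, 25, 37}
insert 20 → {15, 20, 25, 37}
insert 30 → {15, 20, 25, 30, 37}
insert 21 → {15, 20, 21, 25, 30, 37}
run next job → 15; now {20, 21, 25, 30, 37}
insert 36 → {20, 21, 25, 30, 36, 37}
insert 9 → {9, 20, 21, 25, 30, 36, 37}
insert 32 → {9, 20, 21, 25, 30, 32, 36, 37}
insert 17 → {9, 17, 20, 21, 25, 30, 32, 36, 37}
insert 27 → {9, 17, 20, 21, 25, 27, 30, 32, 36, 37}
run next job → 9; now {17, 20, 21, 25, 27, 30, 32, 36, 37}
run next job → 17; now {20, 21, 25, 27, 30, 32, 36, 37}
insert 24 → {20, 21, 24, 25, 27, 30, 32, 36, 37}
insert 34 → {20, 21, 24, 25, 27, 30, 32, 34, 36, 37}
insert 8 → {8, 20, 21, 24, 25, 27, 30, 32, 34, 36, 37}
insert 7 → {7, 8, 20, 21, 24, 25, 27, 30, 32, 34, 36, 37}
run next job → 7; now {8, 20, 21, 24, 25, 27, 30, 32, 34, 36, 37}
insert 23 → {8, 20, 21, 23, 24, 25, 27, 30, 32, 34, 36, 37}
insert 14 → {8, 14, 20, 21, 23, 24, 25, 27, 30, 32, 34, 36, 37}
insert 41 → {8, 14, 20, 21, 23, 24, 25, 27, 30, 32, 34, 36, 37, 41}
run next job → 8; now {14, 20, 21, 23, 24, 25, 27, 30, 32, 34, 36, 37, 41}
insert 16 → {14, 16, 20, 21, 23, 24, 25, 27, 30, 32, 34, 36, 37, 41}
run next job → 14; now {16, 20, 21, 23, 24, 25, 27, 30, 32, 34, 36, 37, 41}
insert 31 → {16, 20, 21, 23, 24, 25, 27, 30, 31, 32, 34, 36, 37, 41}
insert 10 → {10, 16, 20, 21, 23, 24, 25, 27, 30, 31, 32, 34, 36, 37, 41}
run next job → 10; now {16, 20, 21, 23, 24, 25, 27, 30, 31, 32, 34, 36, 37, 41}
run next job → 16; now {20, 21, 23, 24, 25, 27, 30, 31, 32, 34, 36, 37, 41}
run next job → 20; now {21, 23, 24, 25, 27, 30, 31, 32, 34, 36, 37, 41}
insert 12 → {12, 21, 23, 24, 25, 27, 30, 31, 32, 34, 36, 37, 41}
insert 28 → {12, 21, 23, 24, 25, 27, 28, 30, 31, 32, 34, 36, 37, 41}
insert 26 → {12, 21, 23, 24, 25, 26, 27, 28, 30, 31, 32, 34, 36, 37, 41}
run next job → 12; now {21, 23, 24, 25, 26, 27, 28, 30, 31, 32, 34, 36, 37, 41}
run next job → 21; now {23, 24, 25, 26, 27, 28, 30, 31, 32, 34, 36, 37, 41}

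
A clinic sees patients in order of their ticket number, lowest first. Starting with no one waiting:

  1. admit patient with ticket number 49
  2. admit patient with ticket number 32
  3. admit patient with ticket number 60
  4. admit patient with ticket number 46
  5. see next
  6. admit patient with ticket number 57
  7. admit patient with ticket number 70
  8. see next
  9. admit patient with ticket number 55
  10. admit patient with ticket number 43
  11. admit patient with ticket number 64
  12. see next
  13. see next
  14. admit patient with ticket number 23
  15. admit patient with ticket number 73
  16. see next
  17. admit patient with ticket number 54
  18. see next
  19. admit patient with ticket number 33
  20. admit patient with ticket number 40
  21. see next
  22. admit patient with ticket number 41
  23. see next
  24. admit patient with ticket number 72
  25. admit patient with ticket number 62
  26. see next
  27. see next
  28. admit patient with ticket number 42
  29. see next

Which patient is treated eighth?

40

insert 49 → {49}
insert 32 → {32, 49}
insert 60 → {32, 49, 60}
insert 46 → {32, 46, 49, 60}
see next → 32; now {46, 49, 60}
insert 57 → {46, 49, 57, 60}
insert 70 → {46, 49, 57, 60, 70}
see next → 46; now {49, 57, 60, 70}
insert 55 → {49, 55, 57, 60, 70}
insert 43 → {43, 49, 55, 57, 60, 70}
insert 64 → {43, 49, 55, 57, 60, 64, 70}
see next → 43; now {49, 55, 57, 60, 64, 70}
see next → 49; now {55, 57, 60, 64, 70}
insert 23 → {23, 55, 57, 60, 64, 70}
insert 73 → {23, 55, 57, 60, 64, 70, 73}
see next → 23; now {55, 57, 60, 64, 70, 73}
insert 54 → {54, 55, 57, 60, 64, 70, 73}
see next → 54; now {55, 57, 60, 64, 70, 73}
insert 33 → {33, 55, 57, 60, 64, 70, 73}
insert 40 → {33, 40, 55, 57, 60, 64, 70, 73}
see next → 33; now {40, 55, 57, 60, 64, 70, 73}
insert 41 → {40, 41, 55, 57, 60, 64, 70, 73}
see next → 40; now {41, 55, 57, 60, 64, 70, 73}
insert 72 → {41, 55, 57, 60, 64, 70, 72, 73}
insert 62 → {41, 55, 57, 60, 62, 64, 70, 72, 73}
see next → 41; now {55, 57, 60, 62, 64, 70, 72, 73}
see next → 55; now {57, 60, 62, 64, 70, 72, 73}
insert 42 → {42, 57, 60, 62, 64, 70, 72, 73}
see next → 42; now {57, 60, 62, 64, 70, 72, 73}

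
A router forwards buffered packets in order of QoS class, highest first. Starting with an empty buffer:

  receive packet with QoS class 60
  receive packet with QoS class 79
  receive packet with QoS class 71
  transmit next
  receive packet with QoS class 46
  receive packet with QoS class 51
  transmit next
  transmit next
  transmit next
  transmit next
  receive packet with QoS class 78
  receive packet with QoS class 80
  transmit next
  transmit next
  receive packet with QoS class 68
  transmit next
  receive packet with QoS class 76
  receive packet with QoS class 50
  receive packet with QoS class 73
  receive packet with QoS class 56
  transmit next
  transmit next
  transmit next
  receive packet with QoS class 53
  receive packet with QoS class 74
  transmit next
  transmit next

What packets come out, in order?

insert 60 → {60}
insert 79 → {79, 60}
insert 71 → {79, 71, 60}
transmit next → 79; now {71, 60}
insert 46 → {71, 60, 46}
insert 51 → {71, 60, 51, 46}
transmit next → 71; now {60, 51, 46}
transmit next → 60; now {51, 46}
transmit next → 51; now {46}
transmit next → 46; now {}
insert 78 → {78}
insert 80 → {80, 78}
transmit next → 80; now {78}
transmit next → 78; now {}
insert 68 → {68}
transmit next → 68; now {}
insert 76 → {76}
insert 50 → {76, 50}
insert 73 → {76, 73, 50}
insert 56 → {76, 73, 56, 50}
transmit next → 76; now {73, 56, 50}
transmit next → 73; now {56, 50}
transmit next → 56; now {50}
insert 53 → {53, 50}
insert 74 → {74, 53, 50}
transmit next → 74; now {53, 50}
transmit next → 53; now {50}

79 → 71 → 60 → 51 → 46 → 80 → 78 → 68 → 76 → 73 → 56 → 74 → 53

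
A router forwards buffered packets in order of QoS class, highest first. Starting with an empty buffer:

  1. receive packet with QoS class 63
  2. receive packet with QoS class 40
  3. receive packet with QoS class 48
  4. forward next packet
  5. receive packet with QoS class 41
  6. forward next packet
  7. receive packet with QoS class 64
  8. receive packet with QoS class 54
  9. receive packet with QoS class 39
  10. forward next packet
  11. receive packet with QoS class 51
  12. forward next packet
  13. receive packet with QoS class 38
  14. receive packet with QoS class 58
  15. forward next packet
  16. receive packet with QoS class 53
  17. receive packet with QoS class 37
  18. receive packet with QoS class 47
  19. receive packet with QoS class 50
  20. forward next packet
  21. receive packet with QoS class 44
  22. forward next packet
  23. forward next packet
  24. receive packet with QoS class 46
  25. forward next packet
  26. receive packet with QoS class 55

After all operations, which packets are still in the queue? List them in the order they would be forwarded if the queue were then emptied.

insert 63 → {63}
insert 40 → {63, 40}
insert 48 → {63, 48, 40}
forward next packet → 63; now {48, 40}
insert 41 → {48, 41, 40}
forward next packet → 48; now {41, 40}
insert 64 → {64, 41, 40}
insert 54 → {64, 54, 41, 40}
insert 39 → {64, 54, 41, 40, 39}
forward next packet → 64; now {54, 41, 40, 39}
insert 51 → {54, 51, 41, 40, 39}
forward next packet → 54; now {51, 41, 40, 39}
insert 38 → {51, 41, 40, 39, 38}
insert 58 → {58, 51, 41, 40, 39, 38}
forward next packet → 58; now {51, 41, 40, 39, 38}
insert 53 → {53, 51, 41, 40, 39, 38}
insert 37 → {53, 51, 41, 40, 39, 38, 37}
insert 47 → {53, 51, 47, 41, 40, 39, 38, 37}
insert 50 → {53, 51, 50, 47, 41, 40, 39, 38, 37}
forward next packet → 53; now {51, 50, 47, 41, 40, 39, 38, 37}
insert 44 → {51, 50, 47, 44, 41, 40, 39, 38, 37}
forward next packet → 51; now {50, 47, 44, 41, 40, 39, 38, 37}
forward next packet → 50; now {47, 44, 41, 40, 39, 38, 37}
insert 46 → {47, 46, 44, 41, 40, 39, 38, 37}
forward next packet → 47; now {46, 44, 41, 40, 39, 38, 37}
insert 55 → {55, 46, 44, 41, 40, 39, 38, 37}

55 → 46 → 44 → 41 → 40 → 39 → 38 → 37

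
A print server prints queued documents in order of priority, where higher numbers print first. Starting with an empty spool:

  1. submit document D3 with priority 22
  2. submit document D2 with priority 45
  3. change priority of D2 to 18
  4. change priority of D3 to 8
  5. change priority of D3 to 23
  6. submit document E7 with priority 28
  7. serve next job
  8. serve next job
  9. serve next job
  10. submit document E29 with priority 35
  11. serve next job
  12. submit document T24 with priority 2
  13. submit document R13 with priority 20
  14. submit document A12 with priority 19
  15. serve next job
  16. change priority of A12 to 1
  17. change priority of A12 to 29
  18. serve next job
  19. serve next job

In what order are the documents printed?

[E7, D3, D2, E29, R13, A12, T24]

add D3 (priority 22) → {D3:22}
add D2 (priority 45) → {D2:45, D3:22}
update D2 to priority 18 → {D3:22, D2:18}
update D3 to priority 8 → {D2:18, D3:8}
update D3 to priority 23 → {D3:23, D2:18}
add E7 (priority 28) → {E7:28, D3:23, D2:18}
serve next job → E7; now {D3:23, D2:18}
serve next job → D3; now {D2:18}
serve next job → D2; now {}
add E29 (priority 35) → {E29:35}
serve next job → E29; now {}
add T24 (priority 2) → {T24:2}
add R13 (priority 20) → {R13:20, T24:2}
add A12 (priority 19) → {R13:20, A12:19, T24:2}
serve next job → R13; now {A12:19, T24:2}
update A12 to priority 1 → {T24:2, A12:1}
update A12 to priority 29 → {A12:29, T24:2}
serve next job → A12; now {T24:2}
serve next job → T24; now {}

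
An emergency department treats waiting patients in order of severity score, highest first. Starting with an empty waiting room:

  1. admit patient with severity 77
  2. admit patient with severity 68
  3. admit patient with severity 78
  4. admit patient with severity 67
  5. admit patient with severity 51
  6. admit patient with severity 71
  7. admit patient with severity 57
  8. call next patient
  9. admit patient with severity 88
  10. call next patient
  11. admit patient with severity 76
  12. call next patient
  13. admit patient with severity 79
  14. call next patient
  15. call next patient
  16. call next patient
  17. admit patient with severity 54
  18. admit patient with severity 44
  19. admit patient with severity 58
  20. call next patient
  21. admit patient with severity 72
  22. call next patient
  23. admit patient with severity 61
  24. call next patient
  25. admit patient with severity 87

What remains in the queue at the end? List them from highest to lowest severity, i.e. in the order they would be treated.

87 → 61 → 58 → 57 → 54 → 51 → 44

insert 77 → {77}
insert 68 → {77, 68}
insert 78 → {78, 77, 68}
insert 67 → {78, 77, 68, 67}
insert 51 → {78, 77, 68, 67, 51}
insert 71 → {78, 77, 71, 68, 67, 51}
insert 57 → {78, 77, 71, 68, 67, 57, 51}
call next patient → 78; now {77, 71, 68, 67, 57, 51}
insert 88 → {88, 77, 71, 68, 67, 57, 51}
call next patient → 88; now {77, 71, 68, 67, 57, 51}
insert 76 → {77, 76, 71, 68, 67, 57, 51}
call next patient → 77; now {76, 71, 68, 67, 57, 51}
insert 79 → {79, 76, 71, 68, 67, 57, 51}
call next patient → 79; now {76, 71, 68, 67, 57, 51}
call next patient → 76; now {71, 68, 67, 57, 51}
call next patient → 71; now {68, 67, 57, 51}
insert 54 → {68, 67, 57, 54, 51}
insert 44 → {68, 67, 57, 54, 51, 44}
insert 58 → {68, 67, 58, 57, 54, 51, 44}
call next patient → 68; now {67, 58, 57, 54, 51, 44}
insert 72 → {72, 67, 58, 57, 54, 51, 44}
call next patient → 72; now {67, 58, 57, 54, 51, 44}
insert 61 → {67, 61, 58, 57, 54, 51, 44}
call next patient → 67; now {61, 58, 57, 54, 51, 44}
insert 87 → {87, 61, 58, 57, 54, 51, 44}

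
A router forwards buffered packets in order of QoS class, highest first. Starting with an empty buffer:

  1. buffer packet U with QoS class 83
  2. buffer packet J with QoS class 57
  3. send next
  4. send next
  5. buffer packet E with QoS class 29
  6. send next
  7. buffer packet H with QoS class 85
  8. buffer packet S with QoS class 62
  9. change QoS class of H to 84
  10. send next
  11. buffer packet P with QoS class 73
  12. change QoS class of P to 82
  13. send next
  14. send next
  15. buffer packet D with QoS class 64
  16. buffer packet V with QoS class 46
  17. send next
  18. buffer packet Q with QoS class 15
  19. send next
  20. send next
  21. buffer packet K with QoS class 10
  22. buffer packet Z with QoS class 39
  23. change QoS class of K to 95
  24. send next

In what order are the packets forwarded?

add U (QoS class 83) → {U:83}
add J (QoS class 57) → {U:83, J:57}
send next → U; now {J:57}
send next → J; now {}
add E (QoS class 29) → {E:29}
send next → E; now {}
add H (QoS class 85) → {H:85}
add S (QoS class 62) → {H:85, S:62}
update H to QoS class 84 → {H:84, S:62}
send next → H; now {S:62}
add P (QoS class 73) → {P:73, S:62}
update P to QoS class 82 → {P:82, S:62}
send next → P; now {S:62}
send next → S; now {}
add D (QoS class 64) → {D:64}
add V (QoS class 46) → {D:64, V:46}
send next → D; now {V:46}
add Q (QoS class 15) → {V:46, Q:15}
send next → V; now {Q:15}
send next → Q; now {}
add K (QoS class 10) → {K:10}
add Z (QoS class 39) → {Z:39, K:10}
update K to QoS class 95 → {K:95, Z:39}
send next → K; now {Z:39}

U, J, E, H, P, S, D, V, Q, K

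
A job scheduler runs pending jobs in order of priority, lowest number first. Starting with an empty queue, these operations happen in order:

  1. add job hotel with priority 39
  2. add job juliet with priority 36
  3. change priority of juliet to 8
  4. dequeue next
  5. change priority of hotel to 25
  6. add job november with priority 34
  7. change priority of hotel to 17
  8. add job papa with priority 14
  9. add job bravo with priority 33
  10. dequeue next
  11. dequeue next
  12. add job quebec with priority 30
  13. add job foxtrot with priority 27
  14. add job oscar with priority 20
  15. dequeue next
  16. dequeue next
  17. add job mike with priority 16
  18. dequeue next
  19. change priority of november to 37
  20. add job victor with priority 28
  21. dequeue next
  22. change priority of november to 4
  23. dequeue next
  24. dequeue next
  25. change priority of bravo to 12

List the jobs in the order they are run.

add hotel (priority 39) → {hotel:39}
add juliet (priority 36) → {juliet:36, hotel:39}
update juliet to priority 8 → {juliet:8, hotel:39}
dequeue next → juliet; now {hotel:39}
update hotel to priority 25 → {hotel:25}
add november (priority 34) → {hotel:25, november:34}
update hotel to priority 17 → {hotel:17, november:34}
add papa (priority 14) → {papa:14, hotel:17, november:34}
add bravo (priority 33) → {papa:14, hotel:17, bravo:33, november:34}
dequeue next → papa; now {hotel:17, bravo:33, november:34}
dequeue next → hotel; now {bravo:33, november:34}
add quebec (priority 30) → {quebec:30, bravo:33, november:34}
add foxtrot (priority 27) → {foxtrot:27, quebec:30, bravo:33, november:34}
add oscar (priority 20) → {oscar:20, foxtrot:27, quebec:30, bravo:33, november:34}
dequeue next → oscar; now {foxtrot:27, quebec:30, bravo:33, november:34}
dequeue next → foxtrot; now {quebec:30, bravo:33, november:34}
add mike (priority 16) → {mike:16, quebec:30, bravo:33, november:34}
dequeue next → mike; now {quebec:30, bravo:33, november:34}
update november to priority 37 → {quebec:30, bravo:33, november:37}
add victor (priority 28) → {victor:28, quebec:30, bravo:33, november:37}
dequeue next → victor; now {quebec:30, bravo:33, november:37}
update november to priority 4 → {november:4, quebec:30, bravo:33}
dequeue next → november; now {quebec:30, bravo:33}
dequeue next → quebec; now {bravo:33}
update bravo to priority 12 → {bravo:12}

juliet, papa, hotel, oscar, foxtrot, mike, victor, november, quebec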